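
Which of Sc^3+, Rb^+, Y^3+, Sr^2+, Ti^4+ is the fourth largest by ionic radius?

Ti^4+: 18 e⁻, Z=22, Sc^3+: 18 e⁻, Z=21, Y^3+: 36 e⁻, Z=39, Sr^2+: 36 e⁻, Z=38, Rb^+: 36 e⁻, Z=37. Ti^4+ < Sc^3+ (isoelectronic, higher Z=22 is smaller); Sc^3+ < Y^3+ (same group, period 4 vs 5); Y^3+ < Sr^2+ (isoelectronic, higher Z=39 is smaller); Sr^2+ < Rb^+ (both 36 e⁻, Z=38>37).
So the order is Ti^4+ < Sc^3+ < Y^3+ < Sr^2+ < Rb^+; the 4th-largest ion is Sc^3+.

Sc^3+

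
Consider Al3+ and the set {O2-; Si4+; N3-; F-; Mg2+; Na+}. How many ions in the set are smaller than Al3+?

All of these have 10 electrons (isoelectronic). With the same electron cloud, the ion with the most protons pulls it in tightest. Nuclear charges: Si4+ (Z=14), Al3+ (Z=13), Mg2+ (Z=12), Na+ (Z=11), F- (Z=9), O2- (Z=8), N3- (Z=7). Highest Z is smallest.
Ordering all of them (including Al3+) by radius gives Si4+ < Al3+ < Mg2+ < Na+ < F- < O2- < N3-. That's 1.

1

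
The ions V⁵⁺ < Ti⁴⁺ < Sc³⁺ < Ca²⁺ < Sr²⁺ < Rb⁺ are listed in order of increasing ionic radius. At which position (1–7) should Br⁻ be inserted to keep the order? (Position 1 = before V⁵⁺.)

First list Z and electron count for each: V⁵⁺ has 18 e⁻ (Z=23), Ti⁴⁺ has 18 e⁻ (Z=22), Sc³⁺ has 18 e⁻ (Z=21), Ca²⁺ has 18 e⁻ (Z=20), Sr²⁺ has 36 e⁻ (Z=38), Rb⁺ has 36 e⁻ (Z=37), Br⁻ has 36 e⁻ (Z=35). V⁵⁺ < Ti⁴⁺ (both 18 e⁻, Z=23>22); Ti⁴⁺ < Sc³⁺ (both 18 e⁻, Z=22>21); Sc³⁺ < Ca²⁺ (both 18 e⁻, Z=21>20); Ca²⁺ < Sr²⁺ (same group, 1 shell fewer); Sr²⁺ < Rb⁺ (both 36 e⁻, Z=38>37); Rb⁺ < Br⁻ (isoelectronic, higher Z=37 is smaller).
Putting Br⁻ in gives V⁵⁺ < Ti⁴⁺ < Sc³⁺ < Ca²⁺ < Sr²⁺ < Rb⁺ < Br⁻; it lands at slot 7.

7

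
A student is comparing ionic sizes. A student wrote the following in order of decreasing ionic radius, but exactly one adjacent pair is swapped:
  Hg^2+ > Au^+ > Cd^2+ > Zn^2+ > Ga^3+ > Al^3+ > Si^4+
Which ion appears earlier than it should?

Scanning neighbour by neighbour, only Hg^2+/Au^+ violates a trend: they are isoelectronic (78 e⁻) and Hg has more protons than Au (80 vs 79), making Hg^2+ smaller. That makes Hg^2+ the one sitting a position early relative to where it belongs.

Hg^2+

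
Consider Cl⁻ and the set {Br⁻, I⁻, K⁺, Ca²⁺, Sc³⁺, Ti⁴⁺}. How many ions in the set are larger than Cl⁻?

2

First list Z and electron count for each: Ti⁴⁺ (Z=22, 18 e⁻), Sc³⁺ (Z=21, 18 e⁻), Ca²⁺ (Z=20, 18 e⁻), K⁺ (Z=19, 18 e⁻), Cl⁻ (Z=17, 18 e⁻), Br⁻ (Z=35, 36 e⁻), I⁻ (Z=53, 54 e⁻). Ti⁴⁺ < Sc³⁺ (isoelectronic, higher Z=22 is smaller); Sc³⁺ < Ca²⁺ (isoelectronic, higher Z=21 is smaller); Ca²⁺ < K⁺ (isoelectronic, higher Z=20 is smaller); K⁺ < Cl⁻ (isoelectronic, higher Z=19 is smaller); Cl⁻ < Br⁻ (same group, 1 shell fewer); Br⁻ < I⁻ (same group, period 4 vs 5).
Placing each against Cl⁻: smaller — Ti⁴⁺, Sc³⁺, Ca²⁺, K⁺; larger — Br⁻, I⁻. That's 2.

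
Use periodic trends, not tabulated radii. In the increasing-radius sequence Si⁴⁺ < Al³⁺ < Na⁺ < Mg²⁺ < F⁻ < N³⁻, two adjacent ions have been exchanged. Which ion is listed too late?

Mg²⁺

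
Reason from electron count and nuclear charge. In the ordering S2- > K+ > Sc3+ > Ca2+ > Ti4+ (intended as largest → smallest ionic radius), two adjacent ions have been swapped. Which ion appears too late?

Compare adjacent ions: Sc3+ and Ca2+ share 18 electrons; the higher nuclear charge on Sc (Z=21) contracts it more, so Sc3+ < Ca2+ — yet in this decreasing list Sc3+ sits before Ca2+. Nothing else is reversed, so Ca2+ should move one place to the left.

Ca2+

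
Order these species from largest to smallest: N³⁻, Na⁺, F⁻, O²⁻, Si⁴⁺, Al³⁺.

These species are isoelectronic with 10 electrons. The only difference is the number of protons: Si⁴⁺ (Z=14), Al³⁺ (Z=13), Na⁺ (Z=11), F⁻ (Z=9), O²⁻ (Z=8), N³⁻ (Z=7). The strongest nuclear pull (Si⁴⁺) gives the smallest ion.

N³⁻ > O²⁻ > F⁻ > Na⁺ > Al³⁺ > Si⁴⁺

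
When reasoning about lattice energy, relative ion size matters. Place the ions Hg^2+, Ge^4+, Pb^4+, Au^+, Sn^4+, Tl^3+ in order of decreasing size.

Au^+ > Hg^2+ > Tl^3+ > Pb^4+ > Sn^4+ > Ge^4+

Ge^4+: 28 e⁻, Z=32, Sn^4+: 46 e⁻, Z=50, Pb^4+: 78 e⁻, Z=82, Tl^3+: 78 e⁻, Z=81, Hg^2+: 78 e⁻, Z=80, Au^+: 78 e⁻, Z=79. Ge^4+ < Sn^4+ (same group, period 4 vs 5); Sn^4+ < Pb^4+ (same group, 1 shell fewer); Pb^4+ < Tl^3+ (isoelectronic, higher Z=82 is smaller); Tl^3+ < Hg^2+ (isoelectronic, higher Z=81 is smaller); Hg^2+ < Au^+ (isoelectronic, higher Z=80 is smaller).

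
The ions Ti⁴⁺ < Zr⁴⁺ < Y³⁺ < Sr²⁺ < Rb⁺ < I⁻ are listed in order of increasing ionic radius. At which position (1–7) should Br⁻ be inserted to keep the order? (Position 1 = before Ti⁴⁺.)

6

First list Z and electron count for each: Ti⁴⁺: 18 e⁻, Z=22, Zr⁴⁺: 36 e⁻, Z=40, Y³⁺: 36 e⁻, Z=39, Sr²⁺: 36 e⁻, Z=38, Rb⁺: 36 e⁻, Z=37, Br⁻: 36 e⁻, Z=35, I⁻: 54 e⁻, Z=53. Ti⁴⁺ < Zr⁴⁺ (same group, 1 shell fewer); Zr⁴⁺ < Y³⁺ (both 36 e⁻, Z=40>39); Y³⁺ < Sr²⁺ (isoelectronic, higher Z=39 is smaller); Sr²⁺ < Rb⁺ (isoelectronic, higher Z=38 is smaller); Rb⁺ < Br⁻ (isoelectronic, higher Z=37 is smaller); Br⁻ < I⁻ (same group, period 4 vs 5).
Putting Br⁻ in gives Ti⁴⁺ < Zr⁴⁺ < Y³⁺ < Sr²⁺ < Rb⁺ < Br⁻ < I⁻; it lands at slot 6.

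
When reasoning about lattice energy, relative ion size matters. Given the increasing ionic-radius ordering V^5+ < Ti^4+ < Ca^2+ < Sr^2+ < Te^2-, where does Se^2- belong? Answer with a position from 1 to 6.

5

V^5+: 18 e⁻, Z=23, Ti^4+: 18 e⁻, Z=22, Ca^2+: 18 e⁻, Z=20, Sr^2+: 36 e⁻, Z=38, Se^2-: 36 e⁻, Z=34, Te^2-: 54 e⁻, Z=52. V^5+ < Ti^4+ (isoelectronic, higher Z=23 is smaller); Ti^4+ < Ca^2+ (both 18 e⁻, Z=22>20); Ca^2+ < Sr^2+ (same group, 1 shell fewer); Sr^2+ < Se^2- (isoelectronic, higher Z=38 is smaller); Se^2- < Te^2- (same group, period 4 vs 5).
The complete sequence is V^5+ < Ti^4+ < Ca^2+ < Sr^2+ < Se^2- < Te^2-. Se^2- sits at position 5.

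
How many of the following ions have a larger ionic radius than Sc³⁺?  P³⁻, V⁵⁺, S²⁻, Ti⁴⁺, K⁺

3

Isoelectronic series (18 e⁻ each). Size is set by nuclear charge: more protons means a smaller ion. V⁵⁺ (Z=23), Ti⁴⁺ (Z=22), Sc³⁺ (Z=21), K⁺ (Z=19), S²⁻ (Z=16), P³⁻ (Z=15).
Placing each against Sc³⁺: smaller — V⁵⁺, Ti⁴⁺; larger — K⁺, S²⁻, P³⁻. That's 3.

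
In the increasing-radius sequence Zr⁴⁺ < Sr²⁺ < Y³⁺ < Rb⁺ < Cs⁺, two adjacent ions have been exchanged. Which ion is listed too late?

Y³⁺

Check each adjacent pair. Sr²⁺ and Y³⁺ are reversed: they are isoelectronic (36 e⁻) and Y has more protons than Sr (39 vs 38), making Y³⁺ smaller. No other neighbouring pair contradicts the periodic trends, so Y³⁺ is the ion listed too late.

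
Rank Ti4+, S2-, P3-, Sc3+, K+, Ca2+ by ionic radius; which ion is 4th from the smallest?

These species are isoelectronic with 18 electrons. The only difference is the number of protons: Ti4+ (Z=22), Sc3+ (Z=21), Ca2+ (Z=20), K+ (Z=19), S2- (Z=16), P3- (Z=15). The strongest nuclear pull (Ti4+) gives the smallest ion.
Full ascending order: Ti4+ < Sc3+ < Ca2+ < K+ < S2- < P3-. Counting from the smallest, position 4 is K+.

K+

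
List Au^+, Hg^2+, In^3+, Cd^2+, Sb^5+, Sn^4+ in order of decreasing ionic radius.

Au^+ > Hg^2+ > Cd^2+ > In^3+ > Sn^4+ > Sb^5+

Electron counts and nuclear charges: Sb^5+: 46 e⁻, Z=51, Sn^4+: 46 e⁻, Z=50, In^3+: 46 e⁻, Z=49, Cd^2+: 46 e⁻, Z=48, Hg^2+: 78 e⁻, Z=80, Au^+: 78 e⁻, Z=79. Sb^5+ < Sn^4+ (both 46 e⁻, Z=51>50); Sn^4+ < In^3+ (isoelectronic, higher Z=50 is smaller); In^3+ < Cd^2+ (isoelectronic, higher Z=49 is smaller); Cd^2+ < Hg^2+ (same group, 1 shell fewer); Hg^2+ < Au^+ (isoelectronic, higher Z=80 is smaller).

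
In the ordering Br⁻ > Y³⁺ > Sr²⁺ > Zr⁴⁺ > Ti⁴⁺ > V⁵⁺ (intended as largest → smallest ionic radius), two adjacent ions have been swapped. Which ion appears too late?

The pair Y³⁺, Sr²⁺ is the wrong way round — they are isoelectronic (36 e⁻) and Y has more protons than Sr (39 vs 38), making Y³⁺ smaller. All other adjacent pairs agree with periodic trends, so Sr²⁺ is the misplaced ion.

Sr²⁺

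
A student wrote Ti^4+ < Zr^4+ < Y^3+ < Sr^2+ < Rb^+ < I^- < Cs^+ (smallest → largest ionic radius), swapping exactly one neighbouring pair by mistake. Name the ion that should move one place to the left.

Cs^+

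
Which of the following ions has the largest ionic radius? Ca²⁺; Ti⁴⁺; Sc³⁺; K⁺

Each ion has 18 electrons. The ranking follows nuclear charge in reverse — greater Z gives a smaller radius. Ti⁴⁺ (Z=22), Sc³⁺ (Z=21), Ca²⁺ (Z=20), K⁺ (Z=19).

K⁺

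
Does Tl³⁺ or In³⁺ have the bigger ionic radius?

Tl³⁺

These ions sit in one column with identical charge. Each step down the periodic table adds a principal shell, increasing the radius.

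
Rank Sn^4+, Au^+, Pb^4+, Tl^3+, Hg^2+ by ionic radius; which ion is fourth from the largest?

Work out protons and electrons: Sn^4+: 46 e⁻, Z=50, Pb^4+: 78 e⁻, Z=82, Tl^3+: 78 e⁻, Z=81, Hg^2+: 78 e⁻, Z=80, Au^+: 78 e⁻, Z=79. Sn^4+ < Pb^4+ (same group, period 5 vs 6); Pb^4+ < Tl^3+ (both 78 e⁻, Z=82>81); Tl^3+ < Hg^2+ (isoelectronic, higher Z=81 is smaller); Hg^2+ < Au^+ (isoelectronic, higher Z=80 is smaller).
Ordering: Sn^4+ < Pb^4+ < Tl^3+ < Hg^2+ < Au^+. The fourth largest is Pb^4+.

Pb^4+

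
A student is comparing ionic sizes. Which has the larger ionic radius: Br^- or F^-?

Br^-

These ions sit in one column with identical charge. Each step down the periodic table adds a principal shell, increasing the radius.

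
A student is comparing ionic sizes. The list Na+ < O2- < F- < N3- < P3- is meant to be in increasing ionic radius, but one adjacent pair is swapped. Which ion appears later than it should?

F-

Check each adjacent pair. O2- and F- are reversed: they are isoelectronic (10 e⁻) and F has more protons than O (9 vs 8), making F- smaller. No other neighbouring pair contradicts the periodic trends, so F- is the ion listed too late.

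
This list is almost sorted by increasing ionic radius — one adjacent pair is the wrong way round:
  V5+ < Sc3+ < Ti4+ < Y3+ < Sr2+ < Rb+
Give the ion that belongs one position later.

Sc3+

The pair Sc3+, Ti4+ is the wrong way round — they are isoelectronic (18 e⁻) and Ti has more protons than Sc (22 vs 21), making Ti4+ smaller. All other adjacent pairs agree with periodic trends, so Sc3+ is the misplaced ion.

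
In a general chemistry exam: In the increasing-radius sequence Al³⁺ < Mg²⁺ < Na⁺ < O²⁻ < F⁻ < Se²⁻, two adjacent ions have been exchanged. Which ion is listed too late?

Scanning neighbour by neighbour, only O²⁻/F⁻ violates a trend: they are isoelectronic (10 e⁻) and F has more protons than O (9 vs 8), making F⁻ smaller. That makes F⁻ the one sitting a position late relative to where it belongs.

F⁻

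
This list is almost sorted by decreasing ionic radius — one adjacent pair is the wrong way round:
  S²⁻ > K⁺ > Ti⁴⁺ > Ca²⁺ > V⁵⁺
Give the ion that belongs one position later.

Ti⁴⁺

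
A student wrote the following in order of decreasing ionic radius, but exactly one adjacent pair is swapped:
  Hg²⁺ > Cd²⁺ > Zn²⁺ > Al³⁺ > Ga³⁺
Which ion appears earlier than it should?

Scanning neighbour by neighbour, only Al³⁺/Ga³⁺ violates a trend: Al³⁺ and Ga³⁺ are in one column with the same charge; the lighter period-3 ion has one fewer shell and is smaller. That makes Al³⁺ the one sitting a position early relative to where it belongs.

Al³⁺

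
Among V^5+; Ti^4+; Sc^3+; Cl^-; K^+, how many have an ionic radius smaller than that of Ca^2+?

Each ion has 18 electrons. The ranking follows nuclear charge in reverse — greater Z gives a smaller radius. V^5+ (Z=23), Ti^4+ (Z=22), Sc^3+ (Z=21), Ca^2+ (Z=20), K^+ (Z=19), Cl^- (Z=17).
Placing each against Ca^2+: smaller — V^5+, Ti^4+, Sc^3+; larger — K^+, Cl^-. So 3 are smaller.

3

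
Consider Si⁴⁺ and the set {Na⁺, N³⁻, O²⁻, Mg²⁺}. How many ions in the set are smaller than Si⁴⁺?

Each ion has 10 electrons. The ranking follows nuclear charge in reverse — greater Z gives a smaller radius. Si⁴⁺ (Z=14), Mg²⁺ (Z=12), Na⁺ (Z=11), O²⁻ (Z=8), N³⁻ (Z=7).
Ordering all of them (including Si⁴⁺) by radius gives Si⁴⁺ < Mg²⁺ < Na⁺ < O²⁻ < N³⁻. That's 0.

0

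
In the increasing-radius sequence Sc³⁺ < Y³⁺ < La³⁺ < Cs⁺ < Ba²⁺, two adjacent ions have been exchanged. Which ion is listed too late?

Ba²⁺

Compare adjacent ions: both have 54 electrons but Z(Ba)=56 > Z(Cs)=55, so Ba²⁺ should be the smaller of the two — yet in this increasing list Cs⁺ sits before Ba²⁺. Nothing else is reversed, so Ba²⁺ should move one place to the left.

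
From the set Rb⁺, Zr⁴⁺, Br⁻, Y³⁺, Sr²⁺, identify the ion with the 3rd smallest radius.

These species are isoelectronic with 36 electrons. The only difference is the number of protons: Zr⁴⁺ (Z=40), Y³⁺ (Z=39), Sr²⁺ (Z=38), Rb⁺ (Z=37), Br⁻ (Z=35). The strongest nuclear pull (Zr⁴⁺) gives the smallest ion.
That gives Zr⁴⁺ < Y³⁺ < Sr²⁺ < Rb⁺ < Br⁻. From the smallest end, number 3 is Sr²⁺.

Sr²⁺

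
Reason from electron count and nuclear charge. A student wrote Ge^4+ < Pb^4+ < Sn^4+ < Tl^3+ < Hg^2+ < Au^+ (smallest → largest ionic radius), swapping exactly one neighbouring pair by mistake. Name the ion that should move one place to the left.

Check each adjacent pair. Pb^4+ and Sn^4+ are reversed: both in group 14 with the same charge; Sn^4+ (period 5) has the smaller radius. No other neighbouring pair contradicts the periodic trends, so Sn^4+ is the ion listed too late.

Sn^4+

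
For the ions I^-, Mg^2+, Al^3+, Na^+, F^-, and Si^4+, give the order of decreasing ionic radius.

Work out protons and electrons: Si^4+ (Z=14, 10 e⁻), Al^3+ (Z=13, 10 e⁻), Mg^2+ (Z=12, 10 e⁻), Na^+ (Z=11, 10 e⁻), F^- (Z=9, 10 e⁻), I^- (Z=53, 54 e⁻). Si^4+ < Al^3+ (both 10 e⁻, Z=14>13); Al^3+ < Mg^2+ (isoelectronic, higher Z=13 is smaller); Mg^2+ < Na^+ (both 10 e⁻, Z=12>11); Na^+ < F^- (isoelectronic, higher Z=11 is smaller); F^- < I^- (same group, period 2 vs 5).

I^- > F^- > Na^+ > Mg^2+ > Al^3+ > Si^4+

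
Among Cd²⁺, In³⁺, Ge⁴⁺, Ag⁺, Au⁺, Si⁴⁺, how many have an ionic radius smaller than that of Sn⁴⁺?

2

Tabulating Z and e⁻: Si⁴⁺: 10 e⁻, Z=14, Ge⁴⁺: 28 e⁻, Z=32, Sn⁴⁺: 46 e⁻, Z=50, In³⁺: 46 e⁻, Z=49, Cd²⁺: 46 e⁻, Z=48, Ag⁺: 46 e⁻, Z=47, Au⁺: 78 e⁻, Z=79. Si⁴⁺ < Ge⁴⁺ (same group, 1 shell fewer); Ge⁴⁺ < Sn⁴⁺ (same group, period 4 vs 5); Sn⁴⁺ < In³⁺ (isoelectronic, higher Z=50 is smaller); In³⁺ < Cd²⁺ (isoelectronic, higher Z=49 is smaller); Cd²⁺ < Ag⁺ (both 46 e⁻, Z=48>47); Ag⁺ < Au⁺ (same group, period 5 vs 6).
Overall: Si⁴⁺ < Ge⁴⁺ < Sn⁴⁺ < In³⁺ < Cd²⁺ < Ag⁺ < Au⁺. Sn⁴⁺ has 2 below it and 4 above. That's 2.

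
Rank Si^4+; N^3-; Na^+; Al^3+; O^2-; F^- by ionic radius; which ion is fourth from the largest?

Na^+

Each ion has 10 electrons. The ranking follows nuclear charge in reverse — greater Z gives a smaller radius. Si^4+ (Z=14), Al^3+ (Z=13), Na^+ (Z=11), F^- (Z=9), O^2- (Z=8), N^3- (Z=7).
Full ascending order: Si^4+ < Al^3+ < Na^+ < F^- < O^2- < N^3-. Counting from the largest, position 4 is Na^+.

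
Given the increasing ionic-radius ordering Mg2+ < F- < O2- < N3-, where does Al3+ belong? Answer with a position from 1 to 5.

All of these have 10 electrons (isoelectronic). With the same electron cloud, the ion with the most protons pulls it in tightest. Nuclear charges: Al3+ (Z=13), Mg2+ (Z=12), F- (Z=9), O2- (Z=8), N3- (Z=7). Highest Z is smallest.
Putting Al3+ in gives Al3+ < Mg2+ < F- < O2- < N3-; it lands at slot 1.

1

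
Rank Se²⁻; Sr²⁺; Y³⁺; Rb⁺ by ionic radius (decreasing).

Se²⁻ > Rb⁺ > Sr²⁺ > Y³⁺

These species are isoelectronic with 36 electrons. The only difference is the number of protons: Y³⁺ (Z=39), Sr²⁺ (Z=38), Rb⁺ (Z=37), Se²⁻ (Z=34). The strongest nuclear pull (Y³⁺) gives the smallest ion.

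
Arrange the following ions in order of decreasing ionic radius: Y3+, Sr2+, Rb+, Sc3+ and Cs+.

Electron counts and nuclear charges: Sc3+: 18 e⁻, Z=21, Y3+: 36 e⁻, Z=39, Sr2+: 36 e⁻, Z=38, Rb+: 36 e⁻, Z=37, Cs+: 54 e⁻, Z=55. Sc3+ < Y3+ (same group, period 4 vs 5); Y3+ < Sr2+ (isoelectronic, higher Z=39 is smaller); Sr2+ < Rb+ (isoelectronic, higher Z=38 is smaller); Rb+ < Cs+ (same group, period 5 vs 6).

Cs+ > Rb+ > Sr2+ > Y3+ > Sc3+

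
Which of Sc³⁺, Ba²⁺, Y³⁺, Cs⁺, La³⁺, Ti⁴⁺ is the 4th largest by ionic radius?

Y³⁺

Ti⁴⁺: 18 e⁻, Z=22, Sc³⁺: 18 e⁻, Z=21, Y³⁺: 36 e⁻, Z=39, La³⁺: 54 e⁻, Z=57, Ba²⁺: 54 e⁻, Z=56, Cs⁺: 54 e⁻, Z=55. Ti⁴⁺ < Sc³⁺ (isoelectronic, higher Z=22 is smaller); Sc³⁺ < Y³⁺ (same group, 1 shell fewer); Y³⁺ < La³⁺ (same group, period 5 vs 6); La³⁺ < Ba²⁺ (isoelectronic, higher Z=57 is smaller); Ba²⁺ < Cs⁺ (isoelectronic, higher Z=56 is smaller).
That gives Ti⁴⁺ < Sc³⁺ < Y³⁺ < La³⁺ < Ba²⁺ < Cs⁺. From the largest end, number 4 is Y³⁺.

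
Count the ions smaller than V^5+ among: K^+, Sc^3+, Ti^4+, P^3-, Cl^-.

0

Isoelectronic series (18 e⁻ each). Size is set by nuclear charge: more protons means a smaller ion. V^5+ (Z=23), Ti^4+ (Z=22), Sc^3+ (Z=21), K^+ (Z=19), Cl^- (Z=17), P^3- (Z=15).
Overall: V^5+ < Ti^4+ < Sc^3+ < K^+ < Cl^- < P^3-. V^5+ has 0 below it and 5 above. Count: 0.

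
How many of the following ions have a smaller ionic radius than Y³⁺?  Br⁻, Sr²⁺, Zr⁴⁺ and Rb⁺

Each ion has 36 electrons. The ranking follows nuclear charge in reverse — greater Z gives a smaller radius. Zr⁴⁺ (Z=40), Y³⁺ (Z=39), Sr²⁺ (Z=38), Rb⁺ (Z=37), Br⁻ (Z=35).
Ordering all of them (including Y³⁺) by radius gives Zr⁴⁺ < Y³⁺ < Sr²⁺ < Rb⁺ < Br⁻. Count: 1.

1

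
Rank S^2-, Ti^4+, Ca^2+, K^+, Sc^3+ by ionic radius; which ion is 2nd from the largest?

All of these have 18 electrons (isoelectronic). With the same electron cloud, the ion with the most protons pulls it in tightest. Nuclear charges: Ti^4+ (Z=22), Sc^3+ (Z=21), Ca^2+ (Z=20), K^+ (Z=19), S^2- (Z=16). Highest Z is smallest.
That gives Ti^4+ < Sc^3+ < Ca^2+ < K^+ < S^2-. From the largest end, number 2 is K^+.

K^+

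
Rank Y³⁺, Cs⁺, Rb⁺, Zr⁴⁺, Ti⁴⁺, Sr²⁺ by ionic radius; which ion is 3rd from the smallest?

Y³⁺

Tabulating Z and e⁻: Ti⁴⁺ has 18 e⁻ (Z=22), Zr⁴⁺ has 36 e⁻ (Z=40), Y³⁺ has 36 e⁻ (Z=39), Sr²⁺ has 36 e⁻ (Z=38), Rb⁺ has 36 e⁻ (Z=37), Cs⁺ has 54 e⁻ (Z=55). Ti⁴⁺ < Zr⁴⁺ (same group, period 4 vs 5); Zr⁴⁺ < Y³⁺ (both 36 e⁻, Z=40>39); Y³⁺ < Sr²⁺ (isoelectronic, higher Z=39 is smaller); Sr²⁺ < Rb⁺ (isoelectronic, higher Z=38 is smaller); Rb⁺ < Cs⁺ (same group, period 5 vs 6).
So the order is Ti⁴⁺ < Zr⁴⁺ < Y³⁺ < Sr²⁺ < Rb⁺ < Cs⁺; the 3rd-smallest ion is Y³⁺.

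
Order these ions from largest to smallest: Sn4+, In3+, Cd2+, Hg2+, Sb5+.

Hg2+ > Cd2+ > In3+ > Sn4+ > Sb5+

Sb5+: 46 e⁻, Z=51, Sn4+: 46 e⁻, Z=50, In3+: 46 e⁻, Z=49, Cd2+: 46 e⁻, Z=48, Hg2+: 78 e⁻, Z=80. Sb5+ < Sn4+ (both 46 e⁻, Z=51>50); Sn4+ < In3+ (isoelectronic, higher Z=50 is smaller); In3+ < Cd2+ (both 46 e⁻, Z=49>48); Cd2+ < Hg2+ (same group, 1 shell fewer).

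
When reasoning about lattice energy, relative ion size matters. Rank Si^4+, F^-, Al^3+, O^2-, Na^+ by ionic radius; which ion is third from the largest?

All of these have 10 electrons (isoelectronic). With the same electron cloud, the ion with the most protons pulls it in tightest. Nuclear charges: Si^4+ (Z=14), Al^3+ (Z=13), Na^+ (Z=11), F^- (Z=9), O^2- (Z=8). Highest Z is smallest.
Full ascending order: Si^4+ < Al^3+ < Na^+ < F^- < O^2-. Counting from the largest, position 3 is Na^+.

Na^+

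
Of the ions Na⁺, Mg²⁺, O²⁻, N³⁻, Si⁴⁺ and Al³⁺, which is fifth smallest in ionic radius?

O²⁻

All of these have 10 electrons (isoelectronic). With the same electron cloud, the ion with the most protons pulls it in tightest. Nuclear charges: Si⁴⁺ (Z=14), Al³⁺ (Z=13), Mg²⁺ (Z=12), Na⁺ (Z=11), O²⁻ (Z=8), N³⁻ (Z=7). Highest Z is smallest.
Ordering: Si⁴⁺ < Al³⁺ < Mg²⁺ < Na⁺ < O²⁻ < N³⁻. The fifth smallest is O²⁻.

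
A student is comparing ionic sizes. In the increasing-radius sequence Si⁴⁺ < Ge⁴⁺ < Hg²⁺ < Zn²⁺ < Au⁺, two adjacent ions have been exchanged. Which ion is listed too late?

Zn²⁺

The pair Hg²⁺, Zn²⁺ is the wrong way round — same group and charge — period 4 sits above period 6, so Zn²⁺ is smaller. All other adjacent pairs agree with periodic trends, so Zn²⁺ is the misplaced ion.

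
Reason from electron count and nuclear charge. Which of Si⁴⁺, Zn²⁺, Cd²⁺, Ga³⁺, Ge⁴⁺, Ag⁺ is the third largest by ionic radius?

Zn²⁺

Work out protons and electrons: Si⁴⁺: 10 e⁻, Z=14, Ge⁴⁺: 28 e⁻, Z=32, Ga³⁺: 28 e⁻, Z=31, Zn²⁺: 28 e⁻, Z=30, Cd²⁺: 46 e⁻, Z=48, Ag⁺: 46 e⁻, Z=47. Si⁴⁺ < Ge⁴⁺ (same group, period 3 vs 4); Ge⁴⁺ < Ga³⁺ (isoelectronic, higher Z=32 is smaller); Ga³⁺ < Zn²⁺ (isoelectronic, higher Z=31 is smaller); Zn²⁺ < Cd²⁺ (same group, 1 shell fewer); Cd²⁺ < Ag⁺ (isoelectronic, higher Z=48 is smaller).
So the order is Si⁴⁺ < Ge⁴⁺ < Ga³⁺ < Zn²⁺ < Cd²⁺ < Ag⁺; the 3rd-largest ion is Zn²⁺.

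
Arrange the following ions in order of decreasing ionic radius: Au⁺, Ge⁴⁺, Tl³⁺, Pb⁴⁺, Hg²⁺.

Au⁺ > Hg²⁺ > Tl³⁺ > Pb⁴⁺ > Ge⁴⁺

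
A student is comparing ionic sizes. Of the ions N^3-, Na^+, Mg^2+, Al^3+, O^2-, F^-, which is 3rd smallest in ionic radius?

Each ion has 10 electrons. The ranking follows nuclear charge in reverse — greater Z gives a smaller radius. Al^3+ (Z=13), Mg^2+ (Z=12), Na^+ (Z=11), F^- (Z=9), O^2- (Z=8), N^3- (Z=7).
Ordering: Al^3+ < Mg^2+ < Na^+ < F^- < O^2- < N^3-. The 3rd smallest is Na^+.

Na^+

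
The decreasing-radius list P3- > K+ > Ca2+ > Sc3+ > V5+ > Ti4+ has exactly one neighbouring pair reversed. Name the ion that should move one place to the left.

Compare adjacent ions: V5+ and Ti4+ share 18 electrons; the higher nuclear charge on V (Z=23) contracts it more, so V5+ < Ti4+ — yet in this decreasing list V5+ sits before Ti4+. Nothing else is reversed, so Ti4+ should move one place to the left.

Ti4+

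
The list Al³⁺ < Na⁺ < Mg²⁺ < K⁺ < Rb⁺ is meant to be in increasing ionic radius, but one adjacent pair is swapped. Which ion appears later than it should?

Mg²⁺

Compare adjacent ions: both have 10 electrons but Z(Mg)=12 > Z(Na)=11, so Mg²⁺ should be the smaller of the two — yet in this increasing list Na⁺ sits before Mg²⁺. Nothing else is reversed, so Mg²⁺ should move one place to the left.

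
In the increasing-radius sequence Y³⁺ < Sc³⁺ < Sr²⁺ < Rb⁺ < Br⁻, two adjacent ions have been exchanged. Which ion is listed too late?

Sc³⁺

Check each adjacent pair. Y³⁺ and Sc³⁺ are reversed: Sc³⁺ and Y³⁺ are in one column with the same charge; the lighter period-4 ion has one fewer shell and is smaller. No other neighbouring pair contradicts the periodic trends, so Sc³⁺ is the ion listed too late.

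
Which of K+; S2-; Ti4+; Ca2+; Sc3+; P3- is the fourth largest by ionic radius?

Isoelectronic series (18 e⁻ each). Size is set by nuclear charge: more protons means a smaller ion. Ti4+ (Z=22), Sc3+ (Z=21), Ca2+ (Z=20), K+ (Z=19), S2- (Z=16), P3- (Z=15).
That gives Ti4+ < Sc3+ < Ca2+ < K+ < S2- < P3-. From the largest end, number 4 is Ca2+.

Ca2+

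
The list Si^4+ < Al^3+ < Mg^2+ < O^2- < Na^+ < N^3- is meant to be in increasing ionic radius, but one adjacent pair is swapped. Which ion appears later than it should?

Check each adjacent pair. O^2- and Na^+ are reversed: Na^+ and O^2- share 10 electrons; the higher nuclear charge on Na (Z=11) contracts it more, so Na^+ < O^2-. No other neighbouring pair contradicts the periodic trends, so Na^+ is the ion listed too late.

Na^+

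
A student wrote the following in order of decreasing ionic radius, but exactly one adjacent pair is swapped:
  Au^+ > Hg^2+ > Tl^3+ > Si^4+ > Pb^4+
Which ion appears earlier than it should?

Si^4+

Compare adjacent ions: Si^4+ and Pb^4+ are in one column with the same charge; the lighter period-3 ion has 3 fewer shells and is smaller — yet in this decreasing list Si^4+ sits before Pb^4+. Nothing else is reversed, so Si^4+ should move one place to the right.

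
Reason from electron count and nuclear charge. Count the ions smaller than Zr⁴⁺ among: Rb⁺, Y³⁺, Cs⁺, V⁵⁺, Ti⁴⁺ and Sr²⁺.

Work out protons and electrons: V⁵⁺ (Z=23, 18 e⁻), Ti⁴⁺ (Z=22, 18 e⁻), Zr⁴⁺ (Z=40, 36 e⁻), Y³⁺ (Z=39, 36 e⁻), Sr²⁺ (Z=38, 36 e⁻), Rb⁺ (Z=37, 36 e⁻), Cs⁺ (Z=55, 54 e⁻). V⁵⁺ < Ti⁴⁺ (isoelectronic, higher Z=23 is smaller); Ti⁴⁺ < Zr⁴⁺ (same group, period 4 vs 5); Zr⁴⁺ < Y³⁺ (isoelectronic, higher Z=40 is smaller); Y³⁺ < Sr²⁺ (both 36 e⁻, Z=39>38); Sr²⁺ < Rb⁺ (isoelectronic, higher Z=38 is smaller); Rb⁺ < Cs⁺ (same group, 1 shell fewer).
Placing each against Zr⁴⁺: smaller — V⁵⁺, Ti⁴⁺; larger — Y³⁺, Sr²⁺, Rb⁺, Cs⁺. So 2 are smaller.

2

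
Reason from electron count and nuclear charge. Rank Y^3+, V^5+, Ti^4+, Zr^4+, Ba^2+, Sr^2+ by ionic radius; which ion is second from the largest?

Sr^2+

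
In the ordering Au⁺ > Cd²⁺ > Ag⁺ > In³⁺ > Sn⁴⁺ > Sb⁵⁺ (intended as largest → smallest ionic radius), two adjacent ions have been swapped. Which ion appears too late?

Compare adjacent ions: Cd²⁺ and Ag⁺ share 46 electrons; the higher nuclear charge on Cd (Z=48) contracts it more, so Cd²⁺ < Ag⁺ — yet in this decreasing list Cd²⁺ sits before Ag⁺. Nothing else is reversed, so Ag⁺ should move one place to the left.

Ag⁺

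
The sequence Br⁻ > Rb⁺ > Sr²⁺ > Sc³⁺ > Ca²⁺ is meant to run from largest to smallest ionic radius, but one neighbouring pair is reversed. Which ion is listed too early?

Check each adjacent pair. Sc³⁺ and Ca²⁺ are reversed: they are isoelectronic (18 e⁻) and Sc has more protons than Ca (21 vs 20), making Sc³⁺ smaller. No other neighbouring pair contradicts the periodic trends, so Sc³⁺ is the ion listed too early.

Sc³⁺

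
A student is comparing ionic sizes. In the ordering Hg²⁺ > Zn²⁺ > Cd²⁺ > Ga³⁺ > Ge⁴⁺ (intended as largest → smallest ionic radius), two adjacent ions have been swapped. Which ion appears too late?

Compare adjacent ions: both in group 12 with the same charge; Zn²⁺ (period 4) has the smaller radius — yet in this decreasing list Zn²⁺ sits before Cd²⁺. Nothing else is reversed, so Cd²⁺ should move one place to the left.

Cd²⁺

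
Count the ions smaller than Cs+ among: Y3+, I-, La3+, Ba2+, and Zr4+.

4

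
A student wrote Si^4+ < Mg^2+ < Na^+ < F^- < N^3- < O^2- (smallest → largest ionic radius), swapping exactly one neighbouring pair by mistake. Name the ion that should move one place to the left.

Scanning neighbour by neighbour, only N^3-/O^2- violates a trend: both have 10 electrons but Z(O)=8 > Z(N)=7, so O^2- should be the smaller of the two. That makes O^2- the one sitting a position late relative to where it belongs.

O^2-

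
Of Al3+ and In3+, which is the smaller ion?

All are in the same group with charge +3. Radius grows down the group as n (the outermost shell) increases.

Al3+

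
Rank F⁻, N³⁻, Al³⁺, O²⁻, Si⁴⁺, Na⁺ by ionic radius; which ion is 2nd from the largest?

O²⁻

Each ion has 10 electrons. The ranking follows nuclear charge in reverse — greater Z gives a smaller radius. Si⁴⁺ (Z=14), Al³⁺ (Z=13), Na⁺ (Z=11), F⁻ (Z=9), O²⁻ (Z=8), N³⁻ (Z=7).
Full ascending order: Si⁴⁺ < Al³⁺ < Na⁺ < F⁻ < O²⁻ < N³⁻. Counting from the largest, position 2 is O²⁻.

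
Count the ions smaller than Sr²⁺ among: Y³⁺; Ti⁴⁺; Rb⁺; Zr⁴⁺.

3

Electron counts and nuclear charges: Ti⁴⁺: 18 e⁻, Z=22, Zr⁴⁺: 36 e⁻, Z=40, Y³⁺: 36 e⁻, Z=39, Sr²⁺: 36 e⁻, Z=38, Rb⁺: 36 e⁻, Z=37. Ti⁴⁺ < Zr⁴⁺ (same group, 1 shell fewer); Zr⁴⁺ < Y³⁺ (isoelectronic, higher Z=40 is smaller); Y³⁺ < Sr²⁺ (both 36 e⁻, Z=39>38); Sr²⁺ < Rb⁺ (both 36 e⁻, Z=38>37).
Relative to Sr²⁺, the ions that are smaller are Ti⁴⁺, Zr⁴⁺, Y³⁺. That's 3.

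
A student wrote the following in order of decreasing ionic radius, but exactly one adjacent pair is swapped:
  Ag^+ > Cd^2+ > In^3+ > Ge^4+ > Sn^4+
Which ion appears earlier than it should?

Ge^4+

Scanning neighbour by neighbour, only Ge^4+/Sn^4+ violates a trend: both in group 14 with the same charge; Ge^4+ (period 4) has the smaller radius. That makes Ge^4+ the one sitting a position early relative to where it belongs.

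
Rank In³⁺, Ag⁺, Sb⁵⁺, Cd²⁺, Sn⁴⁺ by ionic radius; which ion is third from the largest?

Each ion has 46 electrons. The ranking follows nuclear charge in reverse — greater Z gives a smaller radius. Sb⁵⁺ (Z=51), Sn⁴⁺ (Z=50), In³⁺ (Z=49), Cd²⁺ (Z=48), Ag⁺ (Z=47).
Ordering: Sb⁵⁺ < Sn⁴⁺ < In³⁺ < Cd²⁺ < Ag⁺. The third largest is In³⁺.

In³⁺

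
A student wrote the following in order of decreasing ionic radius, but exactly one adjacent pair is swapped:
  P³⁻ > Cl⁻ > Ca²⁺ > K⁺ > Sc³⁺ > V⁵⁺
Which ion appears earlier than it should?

Compare adjacent ions: they are isoelectronic (18 e⁻) and Ca has more protons than K (20 vs 19), making Ca²⁺ smaller — yet in this decreasing list Ca²⁺ sits before K⁺. Nothing else is reversed, so Ca²⁺ should move one place to the right.

Ca²⁺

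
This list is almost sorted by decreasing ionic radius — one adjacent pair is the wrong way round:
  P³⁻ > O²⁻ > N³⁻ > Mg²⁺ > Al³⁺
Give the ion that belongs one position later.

Compare adjacent ions: they are isoelectronic (10 e⁻) and O has more protons than N (8 vs 7), making O²⁻ smaller — yet in this decreasing list O²⁻ sits before N³⁻. Nothing else is reversed, so O²⁻ should move one place to the right.

O²⁻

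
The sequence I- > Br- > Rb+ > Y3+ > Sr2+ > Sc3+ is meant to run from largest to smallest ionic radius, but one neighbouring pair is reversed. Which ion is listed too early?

Y3+

The pair Y3+, Sr2+ is the wrong way round — both have 36 electrons but Z(Y)=39 > Z(Sr)=38, so Y3+ should be the smaller of the two. All other adjacent pairs agree with periodic trends, so Y3+ is the misplaced ion.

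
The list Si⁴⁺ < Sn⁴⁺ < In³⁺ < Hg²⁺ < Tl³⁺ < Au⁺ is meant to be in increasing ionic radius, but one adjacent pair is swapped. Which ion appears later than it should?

Tl³⁺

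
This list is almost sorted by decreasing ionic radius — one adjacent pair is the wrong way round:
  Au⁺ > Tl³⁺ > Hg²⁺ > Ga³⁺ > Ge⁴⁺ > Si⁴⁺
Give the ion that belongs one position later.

Tl³⁺

Compare adjacent ions: Tl³⁺ and Hg²⁺ share 78 electrons; the higher nuclear charge on Tl (Z=81) contracts it more, so Tl³⁺ < Hg²⁺ — yet in this decreasing list Tl³⁺ sits before Hg²⁺. Nothing else is reversed, so Tl³⁺ should move one place to the right.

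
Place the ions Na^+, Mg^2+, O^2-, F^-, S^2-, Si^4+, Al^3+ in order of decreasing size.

First list Z and electron count for each: Si^4+: 10 e⁻, Z=14, Al^3+: 10 e⁻, Z=13, Mg^2+: 10 e⁻, Z=12, Na^+: 10 e⁻, Z=11, F^-: 10 e⁻, Z=9, O^2-: 10 e⁻, Z=8, S^2-: 18 e⁻, Z=16. Si^4+ < Al^3+ (isoelectronic, higher Z=14 is smaller); Al^3+ < Mg^2+ (isoelectronic, higher Z=13 is smaller); Mg^2+ < Na^+ (both 10 e⁻, Z=12>11); Na^+ < F^- (isoelectronic, higher Z=11 is smaller); F^- < O^2- (both 10 e⁻, Z=9>8); O^2- < S^2- (same group, period 2 vs 3).

S^2- > O^2- > F^- > Na^+ > Mg^2+ > Al^3+ > Si^4+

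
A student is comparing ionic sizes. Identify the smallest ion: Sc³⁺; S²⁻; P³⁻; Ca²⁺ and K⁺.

Sc³⁺

Isoelectronic series (18 e⁻ each). Size is set by nuclear charge: more protons means a smaller ion. Sc³⁺ (Z=21), Ca²⁺ (Z=20), K⁺ (Z=19), S²⁻ (Z=16), P³⁻ (Z=15).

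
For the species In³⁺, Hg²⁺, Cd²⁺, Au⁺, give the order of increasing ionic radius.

In³⁺ < Cd²⁺ < Hg²⁺ < Au⁺

Work out protons and electrons: In³⁺ has 46 e⁻ (Z=49), Cd²⁺ has 46 e⁻ (Z=48), Hg²⁺ has 78 e⁻ (Z=80), Au⁺ has 78 e⁻ (Z=79). In³⁺ < Cd²⁺ (both 46 e⁻, Z=49>48); Cd²⁺ < Hg²⁺ (same group, period 5 vs 6); Hg²⁺ < Au⁺ (isoelectronic, higher Z=80 is smaller).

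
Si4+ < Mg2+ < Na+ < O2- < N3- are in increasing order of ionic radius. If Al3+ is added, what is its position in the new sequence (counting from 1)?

2

All of these have 10 electrons (isoelectronic). With the same electron cloud, the ion with the most protons pulls it in tightest. Nuclear charges: Si4+ (Z=14), Al3+ (Z=13), Mg2+ (Z=12), Na+ (Z=11), O2- (Z=8), N3- (Z=7). Highest Z is smallest.
With Al3+ included the full order is Si4+ < Al3+ < Mg2+ < Na+ < O2- < N3-, so it takes position 2.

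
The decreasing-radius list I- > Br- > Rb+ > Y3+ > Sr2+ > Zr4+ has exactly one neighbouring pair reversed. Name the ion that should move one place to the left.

The pair Y3+, Sr2+ is the wrong way round — Y3+ and Sr2+ share 36 electrons; the higher nuclear charge on Y (Z=39) contracts it more, so Y3+ < Sr2+. All other adjacent pairs agree with periodic trends, so Sr2+ is the misplaced ion.

Sr2+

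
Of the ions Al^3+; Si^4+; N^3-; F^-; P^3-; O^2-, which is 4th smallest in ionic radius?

O^2-

Tabulating Z and e⁻: Si^4+: 10 e⁻, Z=14, Al^3+: 10 e⁻, Z=13, F^-: 10 e⁻, Z=9, O^2-: 10 e⁻, Z=8, N^3-: 10 e⁻, Z=7, P^3-: 18 e⁻, Z=15. Si^4+ < Al^3+ (isoelectronic, higher Z=14 is smaller); Al^3+ < F^- (isoelectronic, higher Z=13 is smaller); F^- < O^2- (isoelectronic, higher Z=9 is smaller); O^2- < N^3- (both 10 e⁻, Z=8>7); N^3- < P^3- (same group, period 2 vs 3).
So the order is Si^4+ < Al^3+ < F^- < O^2- < N^3- < P^3-; the 4th-smallest ion is O^2-.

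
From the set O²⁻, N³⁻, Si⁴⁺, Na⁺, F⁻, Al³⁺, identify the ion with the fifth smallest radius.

O²⁻

All of these have 10 electrons (isoelectronic). With the same electron cloud, the ion with the most protons pulls it in tightest. Nuclear charges: Si⁴⁺ (Z=14), Al³⁺ (Z=13), Na⁺ (Z=11), F⁻ (Z=9), O²⁻ (Z=8), N³⁻ (Z=7). Highest Z is smallest.
Full ascending order: Si⁴⁺ < Al³⁺ < Na⁺ < F⁻ < O²⁻ < N³⁻. Counting from the smallest, position 5 is O²⁻.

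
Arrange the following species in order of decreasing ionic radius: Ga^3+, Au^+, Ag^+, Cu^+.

Electron counts and nuclear charges: Ga^3+ (Z=31, 28 e⁻), Cu^+ (Z=29, 28 e⁻), Ag^+ (Z=47, 46 e⁻), Au^+ (Z=79, 78 e⁻). Ga^3+ < Cu^+ (both 28 e⁻, Z=31>29); Cu^+ < Ag^+ (same group, 1 shell fewer); Ag^+ < Au^+ (same group, 1 shell fewer).

Au^+ > Ag^+ > Cu^+ > Ga^3+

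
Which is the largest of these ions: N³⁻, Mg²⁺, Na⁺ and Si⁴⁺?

These species are isoelectronic with 10 electrons. The only difference is the number of protons: Si⁴⁺ (Z=14), Mg²⁺ (Z=12), Na⁺ (Z=11), N³⁻ (Z=7). The strongest nuclear pull (Si⁴⁺) gives the smallest ion.

N³⁻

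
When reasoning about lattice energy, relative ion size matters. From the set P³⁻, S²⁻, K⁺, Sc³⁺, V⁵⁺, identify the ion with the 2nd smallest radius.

All of these have 18 electrons (isoelectronic). With the same electron cloud, the ion with the most protons pulls it in tightest. Nuclear charges: V⁵⁺ (Z=23), Sc³⁺ (Z=21), K⁺ (Z=19), S²⁻ (Z=16), P³⁻ (Z=15). Highest Z is smallest.
So the order is V⁵⁺ < Sc³⁺ < K⁺ < S²⁻ < P³⁻; the 2nd-smallest ion is Sc³⁺.

Sc³⁺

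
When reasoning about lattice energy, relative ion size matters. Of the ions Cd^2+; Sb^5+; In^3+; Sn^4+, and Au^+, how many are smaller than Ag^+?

4

First list Z and electron count for each: Sb^5+: 46 e⁻, Z=51, Sn^4+: 46 e⁻, Z=50, In^3+: 46 e⁻, Z=49, Cd^2+: 46 e⁻, Z=48, Ag^+: 46 e⁻, Z=47, Au^+: 78 e⁻, Z=79. Sb^5+ < Sn^4+ (isoelectronic, higher Z=51 is smaller); Sn^4+ < In^3+ (isoelectronic, higher Z=50 is smaller); In^3+ < Cd^2+ (both 46 e⁻, Z=49>48); Cd^2+ < Ag^+ (both 46 e⁻, Z=48>47); Ag^+ < Au^+ (same group, 1 shell fewer).
Ordering all of them (including Ag^+) by radius gives Sb^5+ < Sn^4+ < In^3+ < Cd^2+ < Ag^+ < Au^+. Count: 4.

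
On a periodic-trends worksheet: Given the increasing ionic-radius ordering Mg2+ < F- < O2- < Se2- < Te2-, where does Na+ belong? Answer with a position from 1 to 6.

2

Tabulating Z and e⁻: Mg2+: 10 e⁻, Z=12, Na+: 10 e⁻, Z=11, F-: 10 e⁻, Z=9, O2-: 10 e⁻, Z=8, Se2-: 36 e⁻, Z=34, Te2-: 54 e⁻, Z=52. Mg2+ < Na+ (both 10 e⁻, Z=12>11); Na+ < F- (both 10 e⁻, Z=11>9); F- < O2- (isoelectronic, higher Z=9 is smaller); O2- < Se2- (same group, period 2 vs 4); Se2- < Te2- (same group, period 4 vs 5).
The complete sequence is Mg2+ < Na+ < F- < O2- < Se2- < Te2-. Na+ sits at position 2.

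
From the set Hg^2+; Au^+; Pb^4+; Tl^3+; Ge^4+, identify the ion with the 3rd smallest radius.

Tl^3+

Work out protons and electrons: Ge^4+ has 28 e⁻ (Z=32), Pb^4+ has 78 e⁻ (Z=82), Tl^3+ has 78 e⁻ (Z=81), Hg^2+ has 78 e⁻ (Z=80), Au^+ has 78 e⁻ (Z=79). Ge^4+ < Pb^4+ (same group, 2 shells fewer); Pb^4+ < Tl^3+ (both 78 e⁻, Z=82>81); Tl^3+ < Hg^2+ (both 78 e⁻, Z=81>80); Hg^2+ < Au^+ (both 78 e⁻, Z=80>79).
Full ascending order: Ge^4+ < Pb^4+ < Tl^3+ < Hg^2+ < Au^+. Counting from the smallest, position 3 is Tl^3+.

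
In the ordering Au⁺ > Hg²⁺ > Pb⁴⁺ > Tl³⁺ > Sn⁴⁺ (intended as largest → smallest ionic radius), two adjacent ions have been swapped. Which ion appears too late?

Tl³⁺

Check each adjacent pair. Pb⁴⁺ and Tl³⁺ are reversed: they are isoelectronic (78 e⁻) and Pb has more protons than Tl (82 vs 81), making Pb⁴⁺ smaller. No other neighbouring pair contradicts the periodic trends, so Tl³⁺ is the ion listed too late.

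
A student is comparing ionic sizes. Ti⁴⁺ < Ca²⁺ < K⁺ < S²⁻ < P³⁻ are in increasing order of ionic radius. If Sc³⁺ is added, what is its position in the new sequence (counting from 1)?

All of these have 18 electrons (isoelectronic). With the same electron cloud, the ion with the most protons pulls it in tightest. Nuclear charges: Ti⁴⁺ (Z=22), Sc³⁺ (Z=21), Ca²⁺ (Z=20), K⁺ (Z=19), S²⁻ (Z=16), P³⁻ (Z=15). Highest Z is smallest.
Merged order: Ti⁴⁺ < Sc³⁺ < Ca²⁺ < K⁺ < S²⁻ < P³⁻ — Sc³⁺ is number 2.

2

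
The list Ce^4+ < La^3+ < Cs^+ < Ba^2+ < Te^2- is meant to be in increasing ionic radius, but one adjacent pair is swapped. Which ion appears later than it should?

Ba^2+

The pair Cs^+, Ba^2+ is the wrong way round — Ba^2+ and Cs^+ share 54 electrons; the higher nuclear charge on Ba (Z=56) contracts it more, so Ba^2+ < Cs^+. All other adjacent pairs agree with periodic trends, so Ba^2+ is the misplaced ion.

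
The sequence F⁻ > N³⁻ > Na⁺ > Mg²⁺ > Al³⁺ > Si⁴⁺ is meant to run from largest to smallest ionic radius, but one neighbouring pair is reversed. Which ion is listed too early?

F⁻

The pair F⁻, N³⁻ is the wrong way round — both have 10 electrons but Z(F)=9 > Z(N)=7, so F⁻ should be the smaller of the two. All other adjacent pairs agree with periodic trends, so F⁻ is the misplaced ion.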